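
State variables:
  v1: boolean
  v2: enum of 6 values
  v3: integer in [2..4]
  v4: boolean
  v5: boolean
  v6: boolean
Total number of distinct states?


State space = product of domain sizes of all variables.
Domain sizes:
  v1 (boolean): 2
  v2 (enum of 6 values): 6
  v3 (integer in [2..4]): 3
  v4 (boolean): 2
  v5 (boolean): 2
  v6 (boolean): 2
Product = 2 * 6 * 3 * 2 * 2 * 2 = 288

288


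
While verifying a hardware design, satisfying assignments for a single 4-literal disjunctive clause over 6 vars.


Step 1: Total=2^6=64
Step 2: Unsat when all 4 false: 2^2=4
Step 3: Sat=64-4=60

60


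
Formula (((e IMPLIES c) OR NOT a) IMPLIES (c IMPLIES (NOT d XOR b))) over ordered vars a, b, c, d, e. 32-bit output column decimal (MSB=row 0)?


Formula: (((e IMPLIES c) OR NOT a) IMPLIES (c IMPLIES (NOT d XOR b))) over a, b, c, d, e (32 rows)
Evaluate each row (bits = a,b,c,d,e, MSB first):
  row 0 [00000]: (((0 IMPLIES 0) OR NOT 0) IMPLIES (0 IMPLIES (NOT 0 XOR 0))) -> 1
  row 1 [00001]: (((1 IMPLIES 0) OR NOT 0) IMPLIES (0 IMPLIES (NOT 0 XOR 0))) -> 1
  row 2 [00010]: (((0 IMPLIES 0) OR NOT 0) IMPLIES (0 IMPLIES (NOT 1 XOR 0))) -> 1
  row 3 [00011]: (((1 IMPLIES 0) OR NOT 0) IMPLIES (0 IMPLIES (NOT 1 XOR 0))) -> 1
  row 4 [00100]: (((0 IMPLIES 1) OR NOT 0) IMPLIES (1 IMPLIES (NOT 0 XOR 0))) -> 1
  row 5 [00101]: (((1 IMPLIES 1) OR NOT 0) IMPLIES (1 IMPLIES (NOT 0 XOR 0))) -> 1
  row 6 [00110]: (((0 IMPLIES 1) OR NOT 0) IMPLIES (1 IMPLIES (NOT 1 XOR 0))) -> 0
  row 7 [00111]: (((1 IMPLIES 1) OR NOT 0) IMPLIES (1 IMPLIES (NOT 1 XOR 0))) -> 0
  row 8 [01000]: (((0 IMPLIES 0) OR NOT 0) IMPLIES (0 IMPLIES (NOT 0 XOR 1))) -> 1
  row 9 [01001]: (((1 IMPLIES 0) OR NOT 0) IMPLIES (0 IMPLIES (NOT 0 XOR 1))) -> 1
  row 10 [01010]: (((0 IMPLIES 0) OR NOT 0) IMPLIES (0 IMPLIES (NOT 1 XOR 1))) -> 1
  row 11 [01011]: (((1 IMPLIES 0) OR NOT 0) IMPLIES (0 IMPLIES (NOT 1 XOR 1))) -> 1
  row 12 [01100]: (((0 IMPLIES 1) OR NOT 0) IMPLIES (1 IMPLIES (NOT 0 XOR 1))) -> 0
  row 13 [01101]: (((1 IMPLIES 1) OR NOT 0) IMPLIES (1 IMPLIES (NOT 0 XOR 1))) -> 0
  row 14 [01110]: (((0 IMPLIES 1) OR NOT 0) IMPLIES (1 IMPLIES (NOT 1 XOR 1))) -> 1
  row 15 [01111]: (((1 IMPLIES 1) OR NOT 0) IMPLIES (1 IMPLIES (NOT 1 XOR 1))) -> 1
  row 16 [10000]: (((0 IMPLIES 0) OR NOT 1) IMPLIES (0 IMPLIES (NOT 0 XOR 0))) -> 1
  row 17 [10001]: (((1 IMPLIES 0) OR NOT 1) IMPLIES (0 IMPLIES (NOT 0 XOR 0))) -> 1
  row 18 [10010]: (((0 IMPLIES 0) OR NOT 1) IMPLIES (0 IMPLIES (NOT 1 XOR 0))) -> 1
  row 19 [10011]: (((1 IMPLIES 0) OR NOT 1) IMPLIES (0 IMPLIES (NOT 1 XOR 0))) -> 1
  row 20 [10100]: (((0 IMPLIES 1) OR NOT 1) IMPLIES (1 IMPLIES (NOT 0 XOR 0))) -> 1
  row 21 [10101]: (((1 IMPLIES 1) OR NOT 1) IMPLIES (1 IMPLIES (NOT 0 XOR 0))) -> 1
  row 22 [10110]: (((0 IMPLIES 1) OR NOT 1) IMPLIES (1 IMPLIES (NOT 1 XOR 0))) -> 0
  row 23 [10111]: (((1 IMPLIES 1) OR NOT 1) IMPLIES (1 IMPLIES (NOT 1 XOR 0))) -> 0
  row 24 [11000]: (((0 IMPLIES 0) OR NOT 1) IMPLIES (0 IMPLIES (NOT 0 XOR 1))) -> 1
  row 25 [11001]: (((1 IMPLIES 0) OR NOT 1) IMPLIES (0 IMPLIES (NOT 0 XOR 1))) -> 1
  row 26 [11010]: (((0 IMPLIES 0) OR NOT 1) IMPLIES (0 IMPLIES (NOT 1 XOR 1))) -> 1
  row 27 [11011]: (((1 IMPLIES 0) OR NOT 1) IMPLIES (0 IMPLIES (NOT 1 XOR 1))) -> 1
  row 28 [11100]: (((0 IMPLIES 1) OR NOT 1) IMPLIES (1 IMPLIES (NOT 0 XOR 1))) -> 0
  row 29 [11101]: (((1 IMPLIES 1) OR NOT 1) IMPLIES (1 IMPLIES (NOT 0 XOR 1))) -> 0
  row 30 [11110]: (((0 IMPLIES 1) OR NOT 1) IMPLIES (1 IMPLIES (NOT 1 XOR 1))) -> 1
  row 31 [11111]: (((1 IMPLIES 1) OR NOT 1) IMPLIES (1 IMPLIES (NOT 1 XOR 1))) -> 1
Full result column, 4 rows per line (a,b,c fixed per line; d,e runs 00..11 left to right):
  rows 0-3 [a,b,c=000]: 1111  = hex F
  rows 4-7 [a,b,c=001]: 1100  = hex C
  rows 8-11 [a,b,c=010]: 1111  = hex F
  rows 12-15 [a,b,c=011]: 0011  = hex 3
  rows 16-19 [a,b,c=100]: 1111  = hex F
  rows 20-23 [a,b,c=101]: 1100  = hex C
  rows 24-27 [a,b,c=110]: 1111  = hex F
  rows 28-31 [a,b,c=111]: 0011  = hex 3
Output column (row 0 .. row 31) = 11111100111100111111110011110011
Output column grouped in 4s = 1111 1100 1111 0011 1111 1100 1111 0011 = 0xFCF3FCF3
Convert to decimal digit by digit (value = value*16 + digit):
  F -> 15
  15*16 + 12 (C) = 252
  252*16 + 15 (F) = 4047
  4047*16 + 3 = 64755
  64755*16 + 15 (F) = 1036095
  1036095*16 + 12 (C) = 16577532
  16577532*16 + 15 (F) = 265240527
  265240527*16 + 3 = 4243848435
Decimal = 4243848435

4243848435


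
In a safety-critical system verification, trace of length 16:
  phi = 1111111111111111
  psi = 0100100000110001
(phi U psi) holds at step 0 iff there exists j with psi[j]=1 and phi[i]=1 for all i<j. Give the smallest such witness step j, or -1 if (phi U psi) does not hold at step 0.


(phi U psi) at 0: need smallest j with psi[j]=1 and phi[i]=1 for all i in [0,j).
Scan from step 0:
  step 0: phi=1, psi=0 -> continue
  step 1: psi=1 and phi held for [0,1) -> witness found
Witness step = 1

1


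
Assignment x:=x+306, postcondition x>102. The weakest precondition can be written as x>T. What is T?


Formula: wp(x:=E, P) = P[E/x] (substitute E for x in postcondition)
Step 1: Postcondition: x>102
Step 2: Substitute x+306 for x: x+306>102
Step 3: Solve for x: x > 102-306 = -204

-204


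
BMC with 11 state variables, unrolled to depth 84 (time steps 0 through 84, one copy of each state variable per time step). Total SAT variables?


BMC unrolls to depth k, creating one copy of each state var for steps 0..k.
Step count = 84 + 1 = 85 (steps 0 through 84)
Vars per step = 11
Total = 11 * 85 = 935

935


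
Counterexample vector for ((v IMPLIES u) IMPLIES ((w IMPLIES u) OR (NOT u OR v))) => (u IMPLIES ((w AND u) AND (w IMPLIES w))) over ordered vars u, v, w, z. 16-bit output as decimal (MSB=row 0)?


F1 = ((v IMPLIES u) IMPLIES ((w IMPLIES u) OR (NOT u OR v)))
F2 = (u IMPLIES ((w AND u) AND (w IMPLIES w)))
Counterexample to F1=>F2 is where F1=1 and F2=0.
Evaluate each row (bits = u,v,w,z, MSB first):
  row 0 [0000]: F1=1 F2=1 -> F1&~F2 -> 0
  row 1 [0001]: F1=1 F2=1 -> F1&~F2 -> 0
  row 2 [0010]: F1=1 F2=1 -> F1&~F2 -> 0
  row 3 [0011]: F1=1 F2=1 -> F1&~F2 -> 0
  row 4 [0100]: F1=1 F2=1 -> F1&~F2 -> 0
  row 5 [0101]: F1=1 F2=1 -> F1&~F2 -> 0
  row 6 [0110]: F1=1 F2=1 -> F1&~F2 -> 0
  row 7 [0111]: F1=1 F2=1 -> F1&~F2 -> 0
  row 8 [1000]: F1=1 F2=0 -> F1&~F2 -> 1
  row 9 [1001]: F1=1 F2=0 -> F1&~F2 -> 1
  row 10 [1010]: F1=1 F2=1 -> F1&~F2 -> 0
  row 11 [1011]: F1=1 F2=1 -> F1&~F2 -> 0
  row 12 [1100]: F1=1 F2=0 -> F1&~F2 -> 1
  row 13 [1101]: F1=1 F2=0 -> F1&~F2 -> 1
  row 14 [1110]: F1=1 F2=1 -> F1&~F2 -> 0
  row 15 [1111]: F1=1 F2=1 -> F1&~F2 -> 0
Full result column, 4 rows per line (u,v fixed per line; w,z runs 00..11 left to right):
  rows 0-3 [u,v=00]: 0000  = hex 0
  rows 4-7 [u,v=01]: 0000  = hex 0
  rows 8-11 [u,v=10]: 1100  = hex C
  rows 12-15 [u,v=11]: 1100  = hex C
Counterexample vector (row 0 .. row 15) = 0000000011001100
Output column grouped in 4s = 0000 0000 1100 1100 = 0x00CC
Convert to decimal digit by digit (value = value*16 + digit):
  0 -> 0
  0*16 + 0 = 0
  0*16 + 12 (C) = 12
  12*16 + 12 (C) = 204
Decimal = 204

204


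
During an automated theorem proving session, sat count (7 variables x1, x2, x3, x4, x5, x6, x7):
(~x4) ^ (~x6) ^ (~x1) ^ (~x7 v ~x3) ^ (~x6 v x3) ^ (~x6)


CNF with 6 clauses over 7 vars (128 assignments).
An assignment satisfies CNF iff every clause has >=1 true literal.
Check each row (bits = x1,x2,x3,x4,x5,x6,x7; clause T/F shown):
  row 0 [0000000]: clauses=TTTTTT -> 1
  row 1 [0000001]: clauses=TTTTTT -> 1
  row 2 [0000010]: clauses=TFTTFF -> 0
  row 3 [0000011]: clauses=TFTTFF -> 0
  row 4 [0000100]: clauses=TTTTTT -> 1
  (every remaining row is evaluated the same way; all 128 results are listed next)
Full result column, 8 rows per line (x1,x2,x3,x4 fixed per line; x5,x6,x7 runs 000..111 left to right):
  rows 0-7 [x1,x2,x3,x4=0000]: 11001100  (ones: 4)
  rows 8-15 [x1,x2,x3,x4=0001]: 00000000  (ones: 0)
  rows 16-23 [x1,x2,x3,x4=0010]: 10001000  (ones: 2)
  rows 24-31 [x1,x2,x3,x4=0011]: 00000000  (ones: 0)
  rows 32-39 [x1,x2,x3,x4=0100]: 11001100  (ones: 4)
  rows 40-47 [x1,x2,x3,x4=0101]: 00000000  (ones: 0)
  rows 48-55 [x1,x2,x3,x4=0110]: 10001000  (ones: 2)
  rows 56-63 [x1,x2,x3,x4=0111]: 00000000  (ones: 0)
  rows 64-71 [x1,x2,x3,x4=1000]: 00000000  (ones: 0)
  rows 72-79 [x1,x2,x3,x4=1001]: 00000000  (ones: 0)
  rows 80-87 [x1,x2,x3,x4=1010]: 00000000  (ones: 0)
  rows 88-95 [x1,x2,x3,x4=1011]: 00000000  (ones: 0)
  rows 96-103 [x1,x2,x3,x4=1100]: 00000000  (ones: 0)
  rows 104-111 [x1,x2,x3,x4=1101]: 00000000  (ones: 0)
  rows 112-119 [x1,x2,x3,x4=1110]: 00000000  (ones: 0)
  rows 120-127 [x1,x2,x3,x4=1111]: 00000000  (ones: 0)
Satisfying assignments = 4+0+2+0+4+0+2+0+0+0+0+0+0+0+0+0 = 12

12


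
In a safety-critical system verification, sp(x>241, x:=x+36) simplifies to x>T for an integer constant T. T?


Formula: sp(P, x:=E) = exists old_x. (x = E[old_x/x]) AND P[old_x/x] (old_x is the value of x before the assignment; eliminate old_x by solving x = E[old_x/x] for old_x)
Step 1: Precondition P: x>241, i.e. old_x > 241
Step 2: Assignment gives x = old_x + 36, so old_x = x - 36
Step 3: Substitute into P: x - 36 > 241
Step 4: Simplify: x > 241+36 = 277

277


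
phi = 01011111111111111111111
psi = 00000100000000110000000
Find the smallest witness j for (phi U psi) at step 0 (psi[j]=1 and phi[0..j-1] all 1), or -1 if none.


(phi U psi) at 0: need smallest j with psi[j]=1 and phi[i]=1 for all i in [0,j).
Scan from step 0:
  step 0: phi=0 -> phi-prefix broken from here
  step 5: psi=1 but phi already failed -> not a witness
  step 14: psi=1 but phi already failed -> not a witness
  step 15: psi=1 but phi already failed -> not a witness
  end of trace: no witness -> -1
Witness step = -1

-1


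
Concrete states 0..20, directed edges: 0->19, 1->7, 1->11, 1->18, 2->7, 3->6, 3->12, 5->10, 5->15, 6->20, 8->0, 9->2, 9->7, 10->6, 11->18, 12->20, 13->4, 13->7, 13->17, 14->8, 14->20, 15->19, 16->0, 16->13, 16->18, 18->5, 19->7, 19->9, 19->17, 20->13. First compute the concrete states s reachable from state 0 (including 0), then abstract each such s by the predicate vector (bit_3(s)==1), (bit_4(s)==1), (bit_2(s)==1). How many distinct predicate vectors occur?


BFS from 0:
Concrete reachable: {0, 2, 7, 9, 17, 19}
Abstract via predicates (bit_3(s)==1), (bit_4(s)==1), (bit_2(s)==1):
  (0,0,0) <- {0, 2}
  (0,0,1) <- {7}
  (0,1,0) <- {17, 19}
  (1,0,0) <- {9}
Distinct abstract states = 4

4


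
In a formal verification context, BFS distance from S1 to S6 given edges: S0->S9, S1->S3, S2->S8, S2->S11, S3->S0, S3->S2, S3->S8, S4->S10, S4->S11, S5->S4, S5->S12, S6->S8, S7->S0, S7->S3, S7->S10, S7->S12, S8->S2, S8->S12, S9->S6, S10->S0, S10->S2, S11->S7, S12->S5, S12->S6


BFS layer-by-layer from S1:
  dist 0: {S1}
  dist 1: {S3}
  dist 2: {S0, S2, S8}
  dist 3: {S9, S11, S12}
  dist 4: {S5, S6, S7}
  -> S6 reached at distance 4
Shortest path length = 4

4


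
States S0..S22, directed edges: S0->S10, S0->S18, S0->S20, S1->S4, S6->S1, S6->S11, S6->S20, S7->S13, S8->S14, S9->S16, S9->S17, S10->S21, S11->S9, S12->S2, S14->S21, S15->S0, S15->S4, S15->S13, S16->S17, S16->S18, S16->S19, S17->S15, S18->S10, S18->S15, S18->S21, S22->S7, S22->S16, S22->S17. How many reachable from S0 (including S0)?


BFS from S0:
  layer 0: {S0}
  layer 1: {S10, S18, S20}
  layer 2: {S15, S21}
  layer 3: {S4, S13}
Reachable set: {S0, S4, S10, S13, S15, S18, S20, S21}
Count = 8

8


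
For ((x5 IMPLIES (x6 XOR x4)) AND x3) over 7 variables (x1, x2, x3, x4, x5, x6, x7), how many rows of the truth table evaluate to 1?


Formula: ((x5 IMPLIES (x6 XOR x4)) AND x3) over 7 vars (128 rows)
Evaluate each row (x1, x2, x3, x4, x5, x6, x7 as bits, MSB first):
  row 0 [0000000]: ((0 IMPLIES (0 XOR 0)) AND 0) -> 0
  row 1 [0000001]: ((0 IMPLIES (0 XOR 0)) AND 0) -> 0
  row 2 [0000010]: ((0 IMPLIES (1 XOR 0)) AND 0) -> 0
  row 3 [0000011]: ((0 IMPLIES (1 XOR 0)) AND 0) -> 0
  row 4 [0000100]: ((1 IMPLIES (0 XOR 0)) AND 0) -> 0
  (every remaining row is evaluated the same way; all 128 results are listed next)
Full result column, 8 rows per line (x1,x2,x3,x4 fixed per line; x5,x6,x7 runs 000..111 left to right):
  rows 0-7 [x1,x2,x3,x4=0000]: 00000000  (ones: 0)
  rows 8-15 [x1,x2,x3,x4=0001]: 00000000  (ones: 0)
  rows 16-23 [x1,x2,x3,x4=0010]: 11110011  (ones: 6)
  rows 24-31 [x1,x2,x3,x4=0011]: 11111100  (ones: 6)
  rows 32-39 [x1,x2,x3,x4=0100]: 00000000  (ones: 0)
  rows 40-47 [x1,x2,x3,x4=0101]: 00000000  (ones: 0)
  rows 48-55 [x1,x2,x3,x4=0110]: 11110011  (ones: 6)
  rows 56-63 [x1,x2,x3,x4=0111]: 11111100  (ones: 6)
  rows 64-71 [x1,x2,x3,x4=1000]: 00000000  (ones: 0)
  rows 72-79 [x1,x2,x3,x4=1001]: 00000000  (ones: 0)
  rows 80-87 [x1,x2,x3,x4=1010]: 11110011  (ones: 6)
  rows 88-95 [x1,x2,x3,x4=1011]: 11111100  (ones: 6)
  rows 96-103 [x1,x2,x3,x4=1100]: 00000000  (ones: 0)
  rows 104-111 [x1,x2,x3,x4=1101]: 00000000  (ones: 0)
  rows 112-119 [x1,x2,x3,x4=1110]: 11110011  (ones: 6)
  rows 120-127 [x1,x2,x3,x4=1111]: 11111100  (ones: 6)
Count of 1-rows = 0+0+6+6+0+0+6+6+0+0+6+6+0+0+6+6 = 48

48


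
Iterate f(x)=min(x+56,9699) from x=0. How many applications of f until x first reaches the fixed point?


Step 1: x=0, cap=9699, increment=56
Step 2: x grows by 56 each step until capped at 9699; fixed point is x=9699
Step 3: iterations = ceil(9699/56) = 174

174


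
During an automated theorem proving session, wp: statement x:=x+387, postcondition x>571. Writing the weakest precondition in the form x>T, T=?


Formula: wp(x:=E, P) = P[E/x] (substitute E for x in postcondition)
Step 1: Postcondition: x>571
Step 2: Substitute x+387 for x: x+387>571
Step 3: Solve for x: x > 571-387 = 184

184


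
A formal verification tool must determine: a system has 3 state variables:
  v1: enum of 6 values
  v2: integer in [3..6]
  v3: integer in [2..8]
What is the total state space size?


State space = product of domain sizes of all variables.
Domain sizes:
  v1 (enum of 6 values): 6
  v2 (integer in [3..6]): 4
  v3 (integer in [2..8]): 7
Product = 6 * 4 * 7 = 168

168


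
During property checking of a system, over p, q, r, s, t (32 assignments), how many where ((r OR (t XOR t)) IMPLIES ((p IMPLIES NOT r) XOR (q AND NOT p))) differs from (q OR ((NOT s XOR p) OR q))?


F1 = ((r OR (t XOR t)) IMPLIES ((p IMPLIES NOT r) XOR (q AND NOT p)))
F2 = (q OR ((NOT s XOR p) OR q))
Evaluate both on each of 32 rows (bits = p,q,r,s,t):
  row 0 [00000]: F1=1 F2=1 -> 0
  row 1 [00001]: F1=1 F2=1 -> 0
  row 2 [00010]: F1=1 F2=0 (differ) -> 1
  row 3 [00011]: F1=1 F2=0 (differ) -> 1
  row 4 [00100]: F1=1 F2=1 -> 0
  row 5 [00101]: F1=1 F2=1 -> 0
  row 6 [00110]: F1=1 F2=0 (differ) -> 1
  row 7 [00111]: F1=1 F2=0 (differ) -> 1
  row 8 [01000]: F1=1 F2=1 -> 0
  row 9 [01001]: F1=1 F2=1 -> 0
  row 10 [01010]: F1=1 F2=1 -> 0
  row 11 [01011]: F1=1 F2=1 -> 0
  row 12 [01100]: F1=0 F2=1 (differ) -> 1
  row 13 [01101]: F1=0 F2=1 (differ) -> 1
  row 14 [01110]: F1=0 F2=1 (differ) -> 1
  row 15 [01111]: F1=0 F2=1 (differ) -> 1
  row 16 [10000]: F1=1 F2=0 (differ) -> 1
  row 17 [10001]: F1=1 F2=0 (differ) -> 1
  row 18 [10010]: F1=1 F2=1 -> 0
  row 19 [10011]: F1=1 F2=1 -> 0
  row 20 [10100]: F1=0 F2=0 -> 0
  row 21 [10101]: F1=0 F2=0 -> 0
  row 22 [10110]: F1=0 F2=1 (differ) -> 1
  row 23 [10111]: F1=0 F2=1 (differ) -> 1
  row 24 [11000]: F1=1 F2=1 -> 0
  row 25 [11001]: F1=1 F2=1 -> 0
  row 26 [11010]: F1=1 F2=1 -> 0
  row 27 [11011]: F1=1 F2=1 -> 0
  row 28 [11100]: F1=0 F2=1 (differ) -> 1
  row 29 [11101]: F1=0 F2=1 (differ) -> 1
  row 30 [11110]: F1=0 F2=1 (differ) -> 1
  row 31 [11111]: F1=0 F2=1 (differ) -> 1
Full result column, 8 rows per line (p,q fixed per line; r,s,t runs 000..111 left to right):
  rows 0-7 [p,q=00]: 00110011  (ones: 4)
  rows 8-15 [p,q=01]: 00001111  (ones: 4)
  rows 16-23 [p,q=10]: 11000011  (ones: 4)
  rows 24-31 [p,q=11]: 00001111  (ones: 4)
Disagreements = 4+4+4+4 = 16

16


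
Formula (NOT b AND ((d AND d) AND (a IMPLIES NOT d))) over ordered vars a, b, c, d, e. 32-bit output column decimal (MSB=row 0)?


Formula: (NOT b AND ((d AND d) AND (a IMPLIES NOT d))) over a, b, c, d, e (32 rows)
Evaluate each row (bits = a,b,c,d,e, MSB first):
  row 0 [00000]: (NOT 0 AND ((0 AND 0) AND (0 IMPLIES NOT 0))) -> 0
  row 1 [00001]: (NOT 0 AND ((0 AND 0) AND (0 IMPLIES NOT 0))) -> 0
  row 2 [00010]: (NOT 0 AND ((1 AND 1) AND (0 IMPLIES NOT 1))) -> 1
  row 3 [00011]: (NOT 0 AND ((1 AND 1) AND (0 IMPLIES NOT 1))) -> 1
  row 4 [00100]: (NOT 0 AND ((0 AND 0) AND (0 IMPLIES NOT 0))) -> 0
  row 5 [00101]: (NOT 0 AND ((0 AND 0) AND (0 IMPLIES NOT 0))) -> 0
  row 6 [00110]: (NOT 0 AND ((1 AND 1) AND (0 IMPLIES NOT 1))) -> 1
  row 7 [00111]: (NOT 0 AND ((1 AND 1) AND (0 IMPLIES NOT 1))) -> 1
  row 8 [01000]: (NOT 1 AND ((0 AND 0) AND (0 IMPLIES NOT 0))) -> 0
  row 9 [01001]: (NOT 1 AND ((0 AND 0) AND (0 IMPLIES NOT 0))) -> 0
  row 10 [01010]: (NOT 1 AND ((1 AND 1) AND (0 IMPLIES NOT 1))) -> 0
  row 11 [01011]: (NOT 1 AND ((1 AND 1) AND (0 IMPLIES NOT 1))) -> 0
  row 12 [01100]: (NOT 1 AND ((0 AND 0) AND (0 IMPLIES NOT 0))) -> 0
  row 13 [01101]: (NOT 1 AND ((0 AND 0) AND (0 IMPLIES NOT 0))) -> 0
  row 14 [01110]: (NOT 1 AND ((1 AND 1) AND (0 IMPLIES NOT 1))) -> 0
  row 15 [01111]: (NOT 1 AND ((1 AND 1) AND (0 IMPLIES NOT 1))) -> 0
  row 16 [10000]: (NOT 0 AND ((0 AND 0) AND (1 IMPLIES NOT 0))) -> 0
  row 17 [10001]: (NOT 0 AND ((0 AND 0) AND (1 IMPLIES NOT 0))) -> 0
  row 18 [10010]: (NOT 0 AND ((1 AND 1) AND (1 IMPLIES NOT 1))) -> 0
  row 19 [10011]: (NOT 0 AND ((1 AND 1) AND (1 IMPLIES NOT 1))) -> 0
  row 20 [10100]: (NOT 0 AND ((0 AND 0) AND (1 IMPLIES NOT 0))) -> 0
  row 21 [10101]: (NOT 0 AND ((0 AND 0) AND (1 IMPLIES NOT 0))) -> 0
  row 22 [10110]: (NOT 0 AND ((1 AND 1) AND (1 IMPLIES NOT 1))) -> 0
  row 23 [10111]: (NOT 0 AND ((1 AND 1) AND (1 IMPLIES NOT 1))) -> 0
  row 24 [11000]: (NOT 1 AND ((0 AND 0) AND (1 IMPLIES NOT 0))) -> 0
  row 25 [11001]: (NOT 1 AND ((0 AND 0) AND (1 IMPLIES NOT 0))) -> 0
  row 26 [11010]: (NOT 1 AND ((1 AND 1) AND (1 IMPLIES NOT 1))) -> 0
  row 27 [11011]: (NOT 1 AND ((1 AND 1) AND (1 IMPLIES NOT 1))) -> 0
  row 28 [11100]: (NOT 1 AND ((0 AND 0) AND (1 IMPLIES NOT 0))) -> 0
  row 29 [11101]: (NOT 1 AND ((0 AND 0) AND (1 IMPLIES NOT 0))) -> 0
  row 30 [11110]: (NOT 1 AND ((1 AND 1) AND (1 IMPLIES NOT 1))) -> 0
  row 31 [11111]: (NOT 1 AND ((1 AND 1) AND (1 IMPLIES NOT 1))) -> 0
Full result column, 4 rows per line (a,b,c fixed per line; d,e runs 00..11 left to right):
  rows 0-3 [a,b,c=000]: 0011  = hex 3
  rows 4-7 [a,b,c=001]: 0011  = hex 3
  rows 8-11 [a,b,c=010]: 0000  = hex 0
  rows 12-15 [a,b,c=011]: 0000  = hex 0
  rows 16-19 [a,b,c=100]: 0000  = hex 0
  rows 20-23 [a,b,c=101]: 0000  = hex 0
  rows 24-27 [a,b,c=110]: 0000  = hex 0
  rows 28-31 [a,b,c=111]: 0000  = hex 0
Output column (row 0 .. row 31) = 00110011000000000000000000000000
Output column grouped in 4s = 0011 0011 0000 0000 0000 0000 0000 0000 = 0x33000000
Convert to decimal digit by digit (value = value*16 + digit):
  3 -> 3
  3*16 + 3 = 51
  51*16 + 0 = 816
  816*16 + 0 = 13056
  13056*16 + 0 = 208896
  208896*16 + 0 = 3342336
  3342336*16 + 0 = 53477376
  53477376*16 + 0 = 855638016
Decimal = 855638016

855638016


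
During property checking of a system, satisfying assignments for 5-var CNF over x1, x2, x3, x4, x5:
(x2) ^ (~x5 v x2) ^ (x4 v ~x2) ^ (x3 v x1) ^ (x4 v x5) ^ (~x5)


CNF with 6 clauses over 5 vars (32 assignments).
An assignment satisfies CNF iff every clause has >=1 true literal.
Check each row (bits = x1,x2,x3,x4,x5; clause T/F shown):
  row 0 [00000]: clauses=FTTFFT -> 0
  row 1 [00001]: clauses=FFTFTF -> 0
  row 2 [00010]: clauses=FTTFTT -> 0
  row 3 [00011]: clauses=FFTFTF -> 0
  row 4 [00100]: clauses=FTTTFT -> 0
  row 5 [00101]: clauses=FFTTTF -> 0
  row 6 [00110]: clauses=FTTTTT -> 0
  row 7 [00111]: clauses=FFTTTF -> 0
  row 8 [01000]: clauses=TTFFFT -> 0
  row 9 [01001]: clauses=TTFFTF -> 0
  row 10 [01010]: clauses=TTTFTT -> 0
  row 11 [01011]: clauses=TTTFTF -> 0
  row 12 [01100]: clauses=TTFTFT -> 0
  row 13 [01101]: clauses=TTFTTF -> 0
  row 14 [01110]: clauses=TTTTTT -> 1
  row 15 [01111]: clauses=TTTTTF -> 0
  row 16 [10000]: clauses=FTTTFT -> 0
  row 17 [10001]: clauses=FFTTTF -> 0
  row 18 [10010]: clauses=FTTTTT -> 0
  row 19 [10011]: clauses=FFTTTF -> 0
  row 20 [10100]: clauses=FTTTFT -> 0
  row 21 [10101]: clauses=FFTTTF -> 0
  row 22 [10110]: clauses=FTTTTT -> 0
  row 23 [10111]: clauses=FFTTTF -> 0
  row 24 [11000]: clauses=TTFTFT -> 0
  row 25 [11001]: clauses=TTFTTF -> 0
  row 26 [11010]: clauses=TTTTTT -> 1
  row 27 [11011]: clauses=TTTTTF -> 0
  row 28 [11100]: clauses=TTFTFT -> 0
  row 29 [11101]: clauses=TTFTTF -> 0
  row 30 [11110]: clauses=TTTTTT -> 1
  row 31 [11111]: clauses=TTTTTF -> 0
Full result column, 8 rows per line (x1,x2 fixed per line; x3,x4,x5 runs 000..111 left to right):
  rows 0-7 [x1,x2=00]: 00000000  (ones: 0)
  rows 8-15 [x1,x2=01]: 00000010  (ones: 1)
  rows 16-23 [x1,x2=10]: 00000000  (ones: 0)
  rows 24-31 [x1,x2=11]: 00100010  (ones: 2)
Satisfying assignments = 0+1+0+2 = 3

3


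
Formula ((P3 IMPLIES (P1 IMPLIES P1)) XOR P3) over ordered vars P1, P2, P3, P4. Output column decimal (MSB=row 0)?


Formula: ((P3 IMPLIES (P1 IMPLIES P1)) XOR P3) over P1, P2, P3, P4 (16 rows)
Evaluate each row (bits = P1,P2,P3,P4, MSB first):
  row 0 [0000]: ((0 IMPLIES (0 IMPLIES 0)) XOR 0) -> 1
  row 1 [0001]: ((0 IMPLIES (0 IMPLIES 0)) XOR 0) -> 1
  row 2 [0010]: ((1 IMPLIES (0 IMPLIES 0)) XOR 1) -> 0
  row 3 [0011]: ((1 IMPLIES (0 IMPLIES 0)) XOR 1) -> 0
  row 4 [0100]: ((0 IMPLIES (0 IMPLIES 0)) XOR 0) -> 1
  row 5 [0101]: ((0 IMPLIES (0 IMPLIES 0)) XOR 0) -> 1
  row 6 [0110]: ((1 IMPLIES (0 IMPLIES 0)) XOR 1) -> 0
  row 7 [0111]: ((1 IMPLIES (0 IMPLIES 0)) XOR 1) -> 0
  row 8 [1000]: ((0 IMPLIES (1 IMPLIES 1)) XOR 0) -> 1
  row 9 [1001]: ((0 IMPLIES (1 IMPLIES 1)) XOR 0) -> 1
  row 10 [1010]: ((1 IMPLIES (1 IMPLIES 1)) XOR 1) -> 0
  row 11 [1011]: ((1 IMPLIES (1 IMPLIES 1)) XOR 1) -> 0
  row 12 [1100]: ((0 IMPLIES (1 IMPLIES 1)) XOR 0) -> 1
  row 13 [1101]: ((0 IMPLIES (1 IMPLIES 1)) XOR 0) -> 1
  row 14 [1110]: ((1 IMPLIES (1 IMPLIES 1)) XOR 1) -> 0
  row 15 [1111]: ((1 IMPLIES (1 IMPLIES 1)) XOR 1) -> 0
Full result column, 4 rows per line (P1,P2 fixed per line; P3,P4 runs 00..11 left to right):
  rows 0-3 [P1,P2=00]: 1100  = hex C
  rows 4-7 [P1,P2=01]: 1100  = hex C
  rows 8-11 [P1,P2=10]: 1100  = hex C
  rows 12-15 [P1,P2=11]: 1100  = hex C
Output column (row 0 .. row 15) = 1100110011001100
Output column grouped in 4s = 1100 1100 1100 1100 = 0xCCCC
Convert to decimal digit by digit (value = value*16 + digit):
  C -> 12
  12*16 + 12 (C) = 204
  204*16 + 12 (C) = 3276
  3276*16 + 12 (C) = 52428
Decimal = 52428

52428


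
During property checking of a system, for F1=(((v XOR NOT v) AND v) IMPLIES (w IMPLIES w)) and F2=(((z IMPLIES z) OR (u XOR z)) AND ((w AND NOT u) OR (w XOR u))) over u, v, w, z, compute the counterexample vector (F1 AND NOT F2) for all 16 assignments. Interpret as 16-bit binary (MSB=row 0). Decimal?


F1 = (((v XOR NOT v) AND v) IMPLIES (w IMPLIES w))
F2 = (((z IMPLIES z) OR (u XOR z)) AND ((w AND NOT u) OR (w XOR u)))
Counterexample to F1=>F2 is where F1=1 and F2=0.
Evaluate each row (bits = u,v,w,z, MSB first):
  row 0 [0000]: F1=1 F2=0 -> F1&~F2 -> 1
  row 1 [0001]: F1=1 F2=0 -> F1&~F2 -> 1
  row 2 [0010]: F1=1 F2=1 -> F1&~F2 -> 0
  row 3 [0011]: F1=1 F2=1 -> F1&~F2 -> 0
  row 4 [0100]: F1=1 F2=0 -> F1&~F2 -> 1
  row 5 [0101]: F1=1 F2=0 -> F1&~F2 -> 1
  row 6 [0110]: F1=1 F2=1 -> F1&~F2 -> 0
  row 7 [0111]: F1=1 F2=1 -> F1&~F2 -> 0
  row 8 [1000]: F1=1 F2=1 -> F1&~F2 -> 0
  row 9 [1001]: F1=1 F2=1 -> F1&~F2 -> 0
  row 10 [1010]: F1=1 F2=0 -> F1&~F2 -> 1
  row 11 [1011]: F1=1 F2=0 -> F1&~F2 -> 1
  row 12 [1100]: F1=1 F2=1 -> F1&~F2 -> 0
  row 13 [1101]: F1=1 F2=1 -> F1&~F2 -> 0
  row 14 [1110]: F1=1 F2=0 -> F1&~F2 -> 1
  row 15 [1111]: F1=1 F2=0 -> F1&~F2 -> 1
Full result column, 4 rows per line (u,v fixed per line; w,z runs 00..11 left to right):
  rows 0-3 [u,v=00]: 1100  = hex C
  rows 4-7 [u,v=01]: 1100  = hex C
  rows 8-11 [u,v=10]: 0011  = hex 3
  rows 12-15 [u,v=11]: 0011  = hex 3
Counterexample vector (row 0 .. row 15) = 1100110000110011
Output column grouped in 4s = 1100 1100 0011 0011 = 0xCC33
Convert to decimal digit by digit (value = value*16 + digit):
  C -> 12
  12*16 + 12 (C) = 204
  204*16 + 3 = 3267
  3267*16 + 3 = 52275
Decimal = 52275

52275


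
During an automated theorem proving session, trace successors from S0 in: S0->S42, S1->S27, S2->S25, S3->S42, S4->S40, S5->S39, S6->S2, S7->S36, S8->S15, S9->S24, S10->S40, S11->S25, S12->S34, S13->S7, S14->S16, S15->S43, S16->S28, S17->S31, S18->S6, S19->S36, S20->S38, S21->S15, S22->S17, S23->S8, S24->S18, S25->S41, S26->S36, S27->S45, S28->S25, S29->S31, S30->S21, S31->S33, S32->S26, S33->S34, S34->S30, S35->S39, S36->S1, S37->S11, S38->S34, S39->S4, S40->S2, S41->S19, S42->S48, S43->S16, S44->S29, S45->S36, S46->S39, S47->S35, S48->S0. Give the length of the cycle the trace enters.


Trace from S0 until a state repeats:
  S0 -> S42 -> S48 -> S0
S0 first seen at step 0, revisited at step 3.
Cycle length = 3 - 0 = 3

3


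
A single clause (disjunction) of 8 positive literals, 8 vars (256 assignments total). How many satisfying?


Step 1: Total=2^8=256
Step 2: Unsat when all 8 false: 2^0=1
Step 3: Sat=256-1=255

255


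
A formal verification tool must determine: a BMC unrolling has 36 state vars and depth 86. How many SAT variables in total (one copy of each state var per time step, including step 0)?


BMC unrolls to depth k, creating one copy of each state var for steps 0..k.
Step count = 86 + 1 = 87 (steps 0 through 86)
Vars per step = 36
Total = 36 * 87 = 3132

3132


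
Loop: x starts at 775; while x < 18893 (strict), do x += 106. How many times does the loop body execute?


Step 1: x goes from 775 toward 18893 by 106; the body runs while x<18893, so iterations = ceil((bound-start)/step)
Step 2: Distance=18118
Step 3: ceil(18118/106)=171

171


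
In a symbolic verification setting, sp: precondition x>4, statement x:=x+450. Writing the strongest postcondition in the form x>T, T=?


Formula: sp(P, x:=E) = exists old_x. (x = E[old_x/x]) AND P[old_x/x] (old_x is the value of x before the assignment; eliminate old_x by solving x = E[old_x/x] for old_x)
Step 1: Precondition P: x>4, i.e. old_x > 4
Step 2: Assignment gives x = old_x + 450, so old_x = x - 450
Step 3: Substitute into P: x - 450 > 4
Step 4: Simplify: x > 4+450 = 454

454


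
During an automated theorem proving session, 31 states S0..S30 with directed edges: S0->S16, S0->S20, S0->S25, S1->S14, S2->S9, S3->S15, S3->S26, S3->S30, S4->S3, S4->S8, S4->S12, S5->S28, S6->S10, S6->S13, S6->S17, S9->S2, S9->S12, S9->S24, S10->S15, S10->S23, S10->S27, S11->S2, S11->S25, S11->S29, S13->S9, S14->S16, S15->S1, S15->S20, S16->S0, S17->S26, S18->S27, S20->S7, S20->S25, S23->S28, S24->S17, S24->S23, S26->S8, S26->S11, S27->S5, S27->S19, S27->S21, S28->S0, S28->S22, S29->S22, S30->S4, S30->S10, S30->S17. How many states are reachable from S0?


BFS from S0:
  layer 0: {S0}
  layer 1: {S16, S20, S25}
  layer 2: {S7}
Reachable set: {S0, S7, S16, S20, S25}
Count = 5

5


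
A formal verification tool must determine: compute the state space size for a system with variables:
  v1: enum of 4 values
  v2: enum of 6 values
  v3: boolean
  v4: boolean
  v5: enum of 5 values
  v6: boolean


State space = product of domain sizes of all variables.
Domain sizes:
  v1 (enum of 4 values): 4
  v2 (enum of 6 values): 6
  v3 (boolean): 2
  v4 (boolean): 2
  v5 (enum of 5 values): 5
  v6 (boolean): 2
Product = 4 * 6 * 2 * 2 * 5 * 2 = 960

960


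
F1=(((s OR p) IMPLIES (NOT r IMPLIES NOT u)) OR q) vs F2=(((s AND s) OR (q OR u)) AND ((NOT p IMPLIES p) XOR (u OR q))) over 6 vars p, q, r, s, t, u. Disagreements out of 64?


F1 = (((s OR p) IMPLIES (NOT r IMPLIES NOT u)) OR q)
F2 = (((s AND s) OR (q OR u)) AND ((NOT p IMPLIES p) XOR (u OR q)))
Evaluate both on each of 64 rows (bits = p,q,r,s,t,u):
  row 0 [000000]: F1=1 F2=0 (differ) -> 1
  row 1 [000001]: F1=1 F2=1 -> 0
  row 2 [000010]: F1=1 F2=0 (differ) -> 1
  row 3 [000011]: F1=1 F2=1 -> 0
  row 4 [000100]: F1=1 F2=0 (differ) -> 1
  (every remaining row is evaluated the same way; all 64 results are listed next)
Full result column, 8 rows per line (p,q,r fixed per line; s,t,u runs 000..111 left to right):
  rows 0-7 [p,q,r=000]: 10101111  (ones: 6)
  rows 8-15 [p,q,r=001]: 10101010  (ones: 4)
  rows 16-23 [p,q,r=010]: 00000000  (ones: 0)
  rows 24-31 [p,q,r=011]: 00000000  (ones: 0)
  rows 32-39 [p,q,r=100]: 10100000  (ones: 2)
  rows 40-47 [p,q,r=101]: 11110101  (ones: 6)
  rows 48-55 [p,q,r=110]: 11111111  (ones: 8)
  rows 56-63 [p,q,r=111]: 11111111  (ones: 8)
Disagreements = 6+4+0+0+2+6+8+8 = 34

34


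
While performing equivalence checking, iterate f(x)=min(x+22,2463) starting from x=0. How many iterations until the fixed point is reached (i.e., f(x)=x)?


Step 1: x=0, cap=2463, increment=22
Step 2: x grows by 22 each step until capped at 2463; fixed point is x=2463
Step 3: iterations = ceil(2463/22) = 112

112


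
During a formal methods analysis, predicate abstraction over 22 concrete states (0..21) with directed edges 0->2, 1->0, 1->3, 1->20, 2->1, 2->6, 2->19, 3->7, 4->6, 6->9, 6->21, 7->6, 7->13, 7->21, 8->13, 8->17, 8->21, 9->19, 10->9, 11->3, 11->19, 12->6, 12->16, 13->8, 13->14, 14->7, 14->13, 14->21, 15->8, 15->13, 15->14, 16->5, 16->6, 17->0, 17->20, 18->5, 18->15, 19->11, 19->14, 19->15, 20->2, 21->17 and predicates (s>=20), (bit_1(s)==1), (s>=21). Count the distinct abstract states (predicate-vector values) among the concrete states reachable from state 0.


BFS from 0:
Concrete reachable: {0, 1, 2, 3, 6, 7, 8, 9, 11, 13, 14, 15, 17, 19, 20, 21}
Abstract via predicates (s>=20), (bit_1(s)==1), (s>=21):
  (0,0,0) <- {0, 1, 8, 9, 13, 17}
  (0,1,0) <- {2, 3, 6, 7, 11, 14, 15, 19}
  (1,0,0) <- {20}
  (1,0,1) <- {21}
Distinct abstract states = 4

4


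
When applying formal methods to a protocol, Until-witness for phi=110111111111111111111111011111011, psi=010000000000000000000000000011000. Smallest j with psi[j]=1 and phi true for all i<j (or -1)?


(phi U psi) at 0: need smallest j with psi[j]=1 and phi[i]=1 for all i in [0,j).
Scan from step 0:
  step 0: phi=1, psi=0 -> continue
  step 1: psi=1 and phi held for [0,1) -> witness found
Witness step = 1

1


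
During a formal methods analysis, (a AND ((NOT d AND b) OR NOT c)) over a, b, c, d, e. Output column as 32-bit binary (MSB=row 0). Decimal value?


Formula: (a AND ((NOT d AND b) OR NOT c)) over a, b, c, d, e (32 rows)
Evaluate each row (bits = a,b,c,d,e, MSB first):
  row 0 [00000]: (0 AND ((NOT 0 AND 0) OR NOT 0)) -> 0
  row 1 [00001]: (0 AND ((NOT 0 AND 0) OR NOT 0)) -> 0
  row 2 [00010]: (0 AND ((NOT 1 AND 0) OR NOT 0)) -> 0
  row 3 [00011]: (0 AND ((NOT 1 AND 0) OR NOT 0)) -> 0
  row 4 [00100]: (0 AND ((NOT 0 AND 0) OR NOT 1)) -> 0
  row 5 [00101]: (0 AND ((NOT 0 AND 0) OR NOT 1)) -> 0
  row 6 [00110]: (0 AND ((NOT 1 AND 0) OR NOT 1)) -> 0
  row 7 [00111]: (0 AND ((NOT 1 AND 0) OR NOT 1)) -> 0
  row 8 [01000]: (0 AND ((NOT 0 AND 1) OR NOT 0)) -> 0
  row 9 [01001]: (0 AND ((NOT 0 AND 1) OR NOT 0)) -> 0
  row 10 [01010]: (0 AND ((NOT 1 AND 1) OR NOT 0)) -> 0
  row 11 [01011]: (0 AND ((NOT 1 AND 1) OR NOT 0)) -> 0
  row 12 [01100]: (0 AND ((NOT 0 AND 1) OR NOT 1)) -> 0
  row 13 [01101]: (0 AND ((NOT 0 AND 1) OR NOT 1)) -> 0
  row 14 [01110]: (0 AND ((NOT 1 AND 1) OR NOT 1)) -> 0
  row 15 [01111]: (0 AND ((NOT 1 AND 1) OR NOT 1)) -> 0
  row 16 [10000]: (1 AND ((NOT 0 AND 0) OR NOT 0)) -> 1
  row 17 [10001]: (1 AND ((NOT 0 AND 0) OR NOT 0)) -> 1
  row 18 [10010]: (1 AND ((NOT 1 AND 0) OR NOT 0)) -> 1
  row 19 [10011]: (1 AND ((NOT 1 AND 0) OR NOT 0)) -> 1
  row 20 [10100]: (1 AND ((NOT 0 AND 0) OR NOT 1)) -> 0
  row 21 [10101]: (1 AND ((NOT 0 AND 0) OR NOT 1)) -> 0
  row 22 [10110]: (1 AND ((NOT 1 AND 0) OR NOT 1)) -> 0
  row 23 [10111]: (1 AND ((NOT 1 AND 0) OR NOT 1)) -> 0
  row 24 [11000]: (1 AND ((NOT 0 AND 1) OR NOT 0)) -> 1
  row 25 [11001]: (1 AND ((NOT 0 AND 1) OR NOT 0)) -> 1
  row 26 [11010]: (1 AND ((NOT 1 AND 1) OR NOT 0)) -> 1
  row 27 [11011]: (1 AND ((NOT 1 AND 1) OR NOT 0)) -> 1
  row 28 [11100]: (1 AND ((NOT 0 AND 1) OR NOT 1)) -> 1
  row 29 [11101]: (1 AND ((NOT 0 AND 1) OR NOT 1)) -> 1
  row 30 [11110]: (1 AND ((NOT 1 AND 1) OR NOT 1)) -> 0
  row 31 [11111]: (1 AND ((NOT 1 AND 1) OR NOT 1)) -> 0
Full result column, 4 rows per line (a,b,c fixed per line; d,e runs 00..11 left to right):
  rows 0-3 [a,b,c=000]: 0000  = hex 0
  rows 4-7 [a,b,c=001]: 0000  = hex 0
  rows 8-11 [a,b,c=010]: 0000  = hex 0
  rows 12-15 [a,b,c=011]: 0000  = hex 0
  rows 16-19 [a,b,c=100]: 1111  = hex F
  rows 20-23 [a,b,c=101]: 0000  = hex 0
  rows 24-27 [a,b,c=110]: 1111  = hex F
  rows 28-31 [a,b,c=111]: 1100  = hex C
Output column (row 0 .. row 31) = 00000000000000001111000011111100
Output column grouped in 4s = 0000 0000 0000 0000 1111 0000 1111 1100 = 0x0000F0FC
Convert to decimal digit by digit (value = value*16 + digit):
  0 -> 0
  0*16 + 0 = 0
  0*16 + 0 = 0
  0*16 + 0 = 0
  0*16 + 15 (F) = 15
  15*16 + 0 = 240
  240*16 + 15 (F) = 3855
  3855*16 + 12 (C) = 61692
Decimal = 61692

61692


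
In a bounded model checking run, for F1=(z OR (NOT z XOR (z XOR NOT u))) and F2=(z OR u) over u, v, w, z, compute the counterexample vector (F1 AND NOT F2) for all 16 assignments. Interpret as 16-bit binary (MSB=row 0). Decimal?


F1 = (z OR (NOT z XOR (z XOR NOT u)))
F2 = (z OR u)
Counterexample to F1=>F2 is where F1=1 and F2=0.
Evaluate each row (bits = u,v,w,z, MSB first):
  row 0 [0000]: F1=0 F2=0 -> F1&~F2 -> 0
  row 1 [0001]: F1=1 F2=1 -> F1&~F2 -> 0
  row 2 [0010]: F1=0 F2=0 -> F1&~F2 -> 0
  row 3 [0011]: F1=1 F2=1 -> F1&~F2 -> 0
  row 4 [0100]: F1=0 F2=0 -> F1&~F2 -> 0
  row 5 [0101]: F1=1 F2=1 -> F1&~F2 -> 0
  row 6 [0110]: F1=0 F2=0 -> F1&~F2 -> 0
  row 7 [0111]: F1=1 F2=1 -> F1&~F2 -> 0
  row 8 [1000]: F1=1 F2=1 -> F1&~F2 -> 0
  row 9 [1001]: F1=1 F2=1 -> F1&~F2 -> 0
  row 10 [1010]: F1=1 F2=1 -> F1&~F2 -> 0
  row 11 [1011]: F1=1 F2=1 -> F1&~F2 -> 0
  row 12 [1100]: F1=1 F2=1 -> F1&~F2 -> 0
  row 13 [1101]: F1=1 F2=1 -> F1&~F2 -> 0
  row 14 [1110]: F1=1 F2=1 -> F1&~F2 -> 0
  row 15 [1111]: F1=1 F2=1 -> F1&~F2 -> 0
Full result column, 4 rows per line (u,v fixed per line; w,z runs 00..11 left to right):
  rows 0-3 [u,v=00]: 0000  = hex 0
  rows 4-7 [u,v=01]: 0000  = hex 0
  rows 8-11 [u,v=10]: 0000  = hex 0
  rows 12-15 [u,v=11]: 0000  = hex 0
Counterexample vector (row 0 .. row 15) = 0000000000000000
Output column grouped in 4s = 0000 0000 0000 0000 = 0x0000
Convert to decimal digit by digit (value = value*16 + digit):
  0 -> 0
  0*16 + 0 = 0
  0*16 + 0 = 0
  0*16 + 0 = 0
Decimal = 0

0


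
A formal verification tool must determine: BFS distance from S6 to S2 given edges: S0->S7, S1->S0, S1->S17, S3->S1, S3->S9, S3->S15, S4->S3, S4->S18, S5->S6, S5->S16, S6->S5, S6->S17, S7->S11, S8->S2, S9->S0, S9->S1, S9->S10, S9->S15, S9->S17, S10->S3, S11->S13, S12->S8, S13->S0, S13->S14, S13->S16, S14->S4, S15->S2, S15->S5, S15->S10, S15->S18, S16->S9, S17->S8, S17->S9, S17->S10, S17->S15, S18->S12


BFS layer-by-layer from S6:
  dist 0: {S6}
  dist 1: {S5, S17}
  dist 2: {S8, S9, S10, S15, S16}
  dist 3: {S0, S1, S2, S3, S18}
  -> S2 reached at distance 3
Shortest path length = 3

3


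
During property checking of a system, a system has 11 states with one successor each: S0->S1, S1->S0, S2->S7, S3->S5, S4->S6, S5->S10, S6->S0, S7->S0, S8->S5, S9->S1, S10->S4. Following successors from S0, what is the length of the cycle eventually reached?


Trace from S0 until a state repeats:
  S0 -> S1 -> S0
S0 first seen at step 0, revisited at step 2.
Cycle length = 2 - 0 = 2

2


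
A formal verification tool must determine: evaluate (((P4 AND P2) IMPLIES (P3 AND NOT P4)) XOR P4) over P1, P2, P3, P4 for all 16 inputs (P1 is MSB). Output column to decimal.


Formula: (((P4 AND P2) IMPLIES (P3 AND NOT P4)) XOR P4) over P1, P2, P3, P4 (16 rows)
Evaluate each row (bits = P1,P2,P3,P4, MSB first):
  row 0 [0000]: (((0 AND 0) IMPLIES (0 AND NOT 0)) XOR 0) -> 1
  row 1 [0001]: (((1 AND 0) IMPLIES (0 AND NOT 1)) XOR 1) -> 0
  row 2 [0010]: (((0 AND 0) IMPLIES (1 AND NOT 0)) XOR 0) -> 1
  row 3 [0011]: (((1 AND 0) IMPLIES (1 AND NOT 1)) XOR 1) -> 0
  row 4 [0100]: (((0 AND 1) IMPLIES (0 AND NOT 0)) XOR 0) -> 1
  row 5 [0101]: (((1 AND 1) IMPLIES (0 AND NOT 1)) XOR 1) -> 1
  row 6 [0110]: (((0 AND 1) IMPLIES (1 AND NOT 0)) XOR 0) -> 1
  row 7 [0111]: (((1 AND 1) IMPLIES (1 AND NOT 1)) XOR 1) -> 1
  row 8 [1000]: (((0 AND 0) IMPLIES (0 AND NOT 0)) XOR 0) -> 1
  row 9 [1001]: (((1 AND 0) IMPLIES (0 AND NOT 1)) XOR 1) -> 0
  row 10 [1010]: (((0 AND 0) IMPLIES (1 AND NOT 0)) XOR 0) -> 1
  row 11 [1011]: (((1 AND 0) IMPLIES (1 AND NOT 1)) XOR 1) -> 0
  row 12 [1100]: (((0 AND 1) IMPLIES (0 AND NOT 0)) XOR 0) -> 1
  row 13 [1101]: (((1 AND 1) IMPLIES (0 AND NOT 1)) XOR 1) -> 1
  row 14 [1110]: (((0 AND 1) IMPLIES (1 AND NOT 0)) XOR 0) -> 1
  row 15 [1111]: (((1 AND 1) IMPLIES (1 AND NOT 1)) XOR 1) -> 1
Full result column, 4 rows per line (P1,P2 fixed per line; P3,P4 runs 00..11 left to right):
  rows 0-3 [P1,P2=00]: 1010  = hex A
  rows 4-7 [P1,P2=01]: 1111  = hex F
  rows 8-11 [P1,P2=10]: 1010  = hex A
  rows 12-15 [P1,P2=11]: 1111  = hex F
Output column (row 0 .. row 15) = 1010111110101111
Output column grouped in 4s = 1010 1111 1010 1111 = 0xAFAF
Convert to decimal digit by digit (value = value*16 + digit):
  A -> 10
  10*16 + 15 (F) = 175
  175*16 + 10 (A) = 2810
  2810*16 + 15 (F) = 44975
Decimal = 44975

44975


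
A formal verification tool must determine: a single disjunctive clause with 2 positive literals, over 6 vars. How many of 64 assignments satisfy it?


Step 1: Total=2^6=64
Step 2: Unsat when all 2 false: 2^4=16
Step 3: Sat=64-16=48

48


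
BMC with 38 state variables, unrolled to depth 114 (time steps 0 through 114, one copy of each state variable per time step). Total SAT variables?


BMC unrolls to depth k, creating one copy of each state var for steps 0..k.
Step count = 114 + 1 = 115 (steps 0 through 114)
Vars per step = 38
Total = 38 * 115 = 4370

4370


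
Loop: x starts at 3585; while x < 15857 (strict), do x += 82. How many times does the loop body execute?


Step 1: x goes from 3585 toward 15857 by 82; the body runs while x<15857, so iterations = ceil((bound-start)/step)
Step 2: Distance=12272
Step 3: ceil(12272/82)=150

150


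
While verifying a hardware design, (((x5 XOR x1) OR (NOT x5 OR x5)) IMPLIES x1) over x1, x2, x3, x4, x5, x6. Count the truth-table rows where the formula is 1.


Formula: (((x5 XOR x1) OR (NOT x5 OR x5)) IMPLIES x1) over 6 vars (64 rows)
Evaluate each row (x1, x2, x3, x4, x5, x6 as bits, MSB first):
  row 0 [000000]: (((0 XOR 0) OR (NOT 0 OR 0)) IMPLIES 0) -> 0
  row 1 [000001]: (((0 XOR 0) OR (NOT 0 OR 0)) IMPLIES 0) -> 0
  row 2 [000010]: (((1 XOR 0) OR (NOT 1 OR 1)) IMPLIES 0) -> 0
  row 3 [000011]: (((1 XOR 0) OR (NOT 1 OR 1)) IMPLIES 0) -> 0
  row 4 [000100]: (((0 XOR 0) OR (NOT 0 OR 0)) IMPLIES 0) -> 0
  (every remaining row is evaluated the same way; all 64 results are listed next)
Full result column, 8 rows per line (x1,x2,x3 fixed per line; x4,x5,x6 runs 000..111 left to right):
  rows 0-7 [x1,x2,x3=000]: 00000000  (ones: 0)
  rows 8-15 [x1,x2,x3=001]: 00000000  (ones: 0)
  rows 16-23 [x1,x2,x3=010]: 00000000  (ones: 0)
  rows 24-31 [x1,x2,x3=011]: 00000000  (ones: 0)
  rows 32-39 [x1,x2,x3=100]: 11111111  (ones: 8)
  rows 40-47 [x1,x2,x3=101]: 11111111  (ones: 8)
  rows 48-55 [x1,x2,x3=110]: 11111111  (ones: 8)
  rows 56-63 [x1,x2,x3=111]: 11111111  (ones: 8)
Count of 1-rows = 0+0+0+0+8+8+8+8 = 32

32


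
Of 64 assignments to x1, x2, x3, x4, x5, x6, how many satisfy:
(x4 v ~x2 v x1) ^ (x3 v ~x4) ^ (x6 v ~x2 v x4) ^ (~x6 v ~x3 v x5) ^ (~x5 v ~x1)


CNF with 5 clauses over 6 vars (64 assignments).
An assignment satisfies CNF iff every clause has >=1 true literal.
Check each row (bits = x1,x2,x3,x4,x5,x6; clause T/F shown):
  row 0 [000000]: clauses=TTTTT -> 1
  row 1 [000001]: clauses=TTTTT -> 1
  row 2 [000010]: clauses=TTTTT -> 1
  row 3 [000011]: clauses=TTTTT -> 1
  row 4 [000100]: clauses=TFTTT -> 0
  (every remaining row is evaluated the same way; all 64 results are listed next)
Full result column, 8 rows per line (x1,x2,x3 fixed per line; x4,x5,x6 runs 000..111 left to right):
  rows 0-7 [x1,x2,x3=000]: 11110000  (ones: 4)
  rows 8-15 [x1,x2,x3=001]: 10111011  (ones: 6)
  rows 16-23 [x1,x2,x3=010]: 00000000  (ones: 0)
  rows 24-31 [x1,x2,x3=011]: 00001011  (ones: 3)
  rows 32-39 [x1,x2,x3=100]: 11000000  (ones: 2)
  rows 40-47 [x1,x2,x3=101]: 10001000  (ones: 2)
  rows 48-55 [x1,x2,x3=110]: 01000000  (ones: 1)
  rows 56-63 [x1,x2,x3=111]: 00001000  (ones: 1)
Satisfying assignments = 4+6+0+3+2+2+1+1 = 19

19
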